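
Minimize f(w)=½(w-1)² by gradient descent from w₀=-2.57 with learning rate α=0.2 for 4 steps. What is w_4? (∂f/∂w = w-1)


step 1: grad = -2.57-1 = -3.57; w = -2.57 - 0.2·(-3.57) = -1.856
step 2: grad = -1.856-1 = -2.856; w = -1.856 - 0.2·(-2.856) = -1.2848
step 3: grad = -1.2848-1 = -2.2848; w = -1.2848 - 0.2·(-2.2848) = -0.82784
step 4: grad = -0.82784-1 = -1.82784; w = -0.82784 - 0.2·(-1.82784) = -0.462272

-0.462272


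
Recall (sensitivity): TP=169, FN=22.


Recall = TP/(TP+FN)
= 169/(169+22)
= 169/191 = 88.48%

88.48%


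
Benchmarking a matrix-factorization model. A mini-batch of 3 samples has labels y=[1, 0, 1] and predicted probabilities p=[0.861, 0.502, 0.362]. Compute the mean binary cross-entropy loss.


L[0] = -ln(0.861) = 0.1497
L[1] = -ln(1-0.502) = -ln(0.498) = 0.6972
L[2] = -ln(0.362) = 1.0161
mean = (0.1497 + 0.6972 + 1.0161)/3 = 0.621

0.621


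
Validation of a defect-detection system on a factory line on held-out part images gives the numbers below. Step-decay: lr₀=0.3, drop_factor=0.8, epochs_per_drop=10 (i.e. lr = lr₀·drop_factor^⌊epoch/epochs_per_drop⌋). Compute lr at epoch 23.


n_drops = ⌊23/10⌋ = 2
lr = 0.3·0.8^2 = 0.3·0.64 = 0.192

0.192


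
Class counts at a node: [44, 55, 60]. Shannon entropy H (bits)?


Probabilities: [44/159, 55/159, 60/159] ≈ [0.2767, 0.3459, 0.3774]
H = -((44/159)·log₂(44/159) + (55/159)·log₂(55/159) + (60/159)·log₂(60/159))
  = 1.5732 bits

1.5732 bits


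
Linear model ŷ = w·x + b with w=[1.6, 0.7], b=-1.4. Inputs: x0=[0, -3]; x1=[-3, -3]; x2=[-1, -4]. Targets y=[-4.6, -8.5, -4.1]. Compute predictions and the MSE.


ŷ0 = (1.6)·(0) + (0.7)·(-3) - 1.4 = -3.5
ŷ1 = (1.6)·(-3) + (0.7)·(-3) - 1.4 = -8.3
ŷ2 = (1.6)·(-1) + (0.7)·(-4) - 1.4 = -5.8
errors² = [1.21, 0.04, 2.89]
MSE = 4.1400/3 = 1.38

1.38


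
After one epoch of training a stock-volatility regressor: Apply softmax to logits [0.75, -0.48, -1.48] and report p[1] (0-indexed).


Exponentials: e^0.75=2.117, e^-0.48=0.6188, e^-1.48=0.2276
Sum = 2.9634
Softmax = [0.7144, 0.2088, 0.0768]
p[1] = 0.6188/2.9634 = 0.2088

0.2088


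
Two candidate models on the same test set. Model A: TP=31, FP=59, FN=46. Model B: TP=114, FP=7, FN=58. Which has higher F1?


Model A: P=31/90=0.3444, R=31/77=0.4026, F1=2PR/(P+R)=2TP/(2TP+FP+FN)=62/167=0.3713
Model B: P=114/121=0.9421, R=114/172=0.6628, F1=2PR/(P+R)=2TP/(2TP+FP+FN)=228/293=0.7782
0.3713 < 0.7782 → Model B

Model B


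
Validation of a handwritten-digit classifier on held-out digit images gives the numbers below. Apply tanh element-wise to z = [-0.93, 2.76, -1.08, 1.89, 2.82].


tanh(-0.93) = -0.7306
tanh(2.76) = 0.992
tanh(-1.08) = -0.7932
tanh(1.89) = 0.9554
tanh(2.82) = 0.9929
result = [-0.7306, 0.992, -0.7932, 0.9554, 0.9929]

[-0.7306, 0.992, -0.7932, 0.9554, 0.9929]


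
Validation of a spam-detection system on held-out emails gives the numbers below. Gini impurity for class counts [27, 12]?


Probabilities: [27/39, 12/39] ≈ [0.6923, 0.3077]
Σpᵢ² = (729 + 144)/39² = 873/1521
Gini = 1 - Σpᵢ² = 1 - 873/1521 = 0.426

0.426


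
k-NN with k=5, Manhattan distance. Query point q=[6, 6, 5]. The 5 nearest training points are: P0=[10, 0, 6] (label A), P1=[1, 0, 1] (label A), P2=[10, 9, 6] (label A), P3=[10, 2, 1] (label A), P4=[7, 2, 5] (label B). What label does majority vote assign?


d(q,P0) = 11  (label A)
d(q,P1) = 15  (label A)
d(q,P2) = 8  (label A)
d(q,P3) = 12  (label A)
d(q,P4) = 5  (label B)
Votes: A=4, B=1
Majority → A

A


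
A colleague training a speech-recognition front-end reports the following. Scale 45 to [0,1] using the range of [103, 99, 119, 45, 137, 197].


min=45, max=197
(45-45)/(197-45) = 0/152 = 0.0

0.0


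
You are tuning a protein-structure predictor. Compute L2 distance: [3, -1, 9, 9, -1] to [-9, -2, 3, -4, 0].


d = √((3+ 9)² + (-1+ 2)² + (9-3)² + (9+ 4)² + (-1-0)²)
  = √(144 + 1 + 36 + 169 + 1)
  = √351 = 18.735

18.735


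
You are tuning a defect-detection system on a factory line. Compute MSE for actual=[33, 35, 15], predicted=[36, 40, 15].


Squared errors: (33-36)²=9, (35-40)²=25, (15-15)²=0
Sum = 34
MSE = 34/3 = 34/3

34/3


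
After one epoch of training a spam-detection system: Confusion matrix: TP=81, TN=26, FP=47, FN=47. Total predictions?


Total = TP + TN + FP + FN
= 81 + 26 + 47 + 47
= 201
(Predicted positive: 128, predicted negative: 73)

201


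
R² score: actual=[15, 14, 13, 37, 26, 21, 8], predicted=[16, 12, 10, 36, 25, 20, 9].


ȳ = 19.1429
SS_res = Σ(y-ŷ)² = 18
SS_tot = Σ(y-ȳ)² = 574.86
R² = 1 - SS_res/SS_tot = 1 - 0.0313 = 0.9687

0.9687


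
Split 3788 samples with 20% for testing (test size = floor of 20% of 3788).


Test = ⌊3788·20/100⌋ = 757
Train = 3788 - 757 = 3031

Train: 3031, Test: 757


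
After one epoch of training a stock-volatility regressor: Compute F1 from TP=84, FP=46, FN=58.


Precision = 84/130 = 0.6462
Recall = 84/142 = 0.5915
F1 = 2·P·R/(P+R) = 2·TP/(2·TP+FP+FN) = 168/(168+46+58) = 168/272 = 0.6176

0.6176


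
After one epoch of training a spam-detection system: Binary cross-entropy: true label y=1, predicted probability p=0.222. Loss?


BCE = -[y·ln(p) + (1-y)·ln(1-p)]
= -1·ln(0.222) - 0
= -ln(0.222) = 1.5051

1.5051


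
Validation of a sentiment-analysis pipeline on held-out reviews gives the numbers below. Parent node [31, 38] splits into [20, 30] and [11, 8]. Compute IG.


Parent = [31, 38], H_parent = 0.9926
H_left = 0.971 (n=50), H_right = 0.9819 (n=19)
H_children = (50/69)·0.971 + (19/69)·0.9819 = 0.974
IG = 0.9926 - 0.974 = 0.0186

0.0186


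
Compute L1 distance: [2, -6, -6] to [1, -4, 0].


d = |2-1| + |-6+ 4| + |-6-0|
  = 1 + 2 + 6
  = 9

9


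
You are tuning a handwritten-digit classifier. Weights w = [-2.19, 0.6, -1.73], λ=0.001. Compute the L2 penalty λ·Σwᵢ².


‖w‖₂² = (-2.19)² + (0.6)² + (-1.73)²
     = 4.7961 + 0.36 + 2.9929
     = 8.149
λ·‖w‖₂² = 0.001·8.149 = 0.008149

0.008149


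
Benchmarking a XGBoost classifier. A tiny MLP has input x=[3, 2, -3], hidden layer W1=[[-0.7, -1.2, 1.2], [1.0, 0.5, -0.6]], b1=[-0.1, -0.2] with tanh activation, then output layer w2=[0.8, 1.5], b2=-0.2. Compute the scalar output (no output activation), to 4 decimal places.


z1[0] = (-0.7)·(3) + (-1.2)·(2) + (1.2)·(-3) - 0.1 = -8.2
z1[1] = (1.0)·(3) + (0.5)·(2) + (-0.6)·(-3) - 0.2 = 5.6
h = tanh(z1) = [-1.0, 1.0]
output = (0.8)·(-1.0) + (1.5)·(1.0) - 0.2 = 0.5

0.5


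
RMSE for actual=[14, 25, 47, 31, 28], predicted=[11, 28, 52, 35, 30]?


MSE = 63/5 = 12.6
RMSE = √(63/5) = 3.5496

3.5496


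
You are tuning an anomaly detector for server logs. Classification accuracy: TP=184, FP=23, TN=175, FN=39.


Accuracy = (TP+TN)/(TP+TN+FP+FN)
= (184+175)/(421)
= 359/421 = 85.27%

85.27%


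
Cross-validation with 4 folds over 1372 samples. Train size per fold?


Fold size = 1372/4 = 343
Training per fold = 1372 - 343 = 1029

1029


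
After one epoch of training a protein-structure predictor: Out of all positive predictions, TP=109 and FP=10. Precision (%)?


Precision = TP/(TP+FP)
= 109/(109+10)
= 109/119 = 91.6%

91.6%


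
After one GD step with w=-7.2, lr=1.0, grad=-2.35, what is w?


w_new = w - α·∇
= -7.2 - 1.0·-2.35
= -7.2 + 2.35
= -4.85

-4.85


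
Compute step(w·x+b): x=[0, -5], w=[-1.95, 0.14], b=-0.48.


z = (0)·(-1.95) + (-5)·(0.14) - 0.48
  = -1.18
step(z) = 0 (z<0)

0


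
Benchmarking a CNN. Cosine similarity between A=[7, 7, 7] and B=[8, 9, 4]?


A·B = 7·8 + 7·9 + 7·4 = 147
‖A‖ = √147 = 12.1244, ‖B‖ = √161 = 12.6886
cos = 147/(√147·√161) = 147/√23667 = 0.9555

0.9555


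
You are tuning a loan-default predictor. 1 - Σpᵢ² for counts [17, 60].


Probabilities: [17/77, 60/77] ≈ [0.2208, 0.7792]
Σpᵢ² = (289 + 3600)/77² = 3889/5929
Gini = 1 - Σpᵢ² = 1 - 3889/5929 = 0.3441

0.3441


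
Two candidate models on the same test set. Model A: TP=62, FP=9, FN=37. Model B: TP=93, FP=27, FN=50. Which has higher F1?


Model A: P=62/71=0.8732, R=62/99=0.6263, F1=2PR/(P+R)=2TP/(2TP+FP+FN)=124/170=0.7294
Model B: P=93/120=0.775, R=93/143=0.6503, F1=2PR/(P+R)=2TP/(2TP+FP+FN)=186/263=0.7072
0.7294 > 0.7072 → Model A

Model A


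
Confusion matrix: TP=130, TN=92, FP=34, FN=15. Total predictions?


Total = TP + TN + FP + FN
= 130 + 92 + 34 + 15
= 271
(Predicted positive: 164, predicted negative: 107)

271


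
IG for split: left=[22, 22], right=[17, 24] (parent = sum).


Parent = [39, 46], H_parent = 0.9951
H_left = 1 (n=44), H_right = 0.9789 (n=41)
H_children = (44/85)·1 + (41/85)·0.9789 = 0.9898
IG = 0.9951 - 0.9898 = 0.0053

0.0053


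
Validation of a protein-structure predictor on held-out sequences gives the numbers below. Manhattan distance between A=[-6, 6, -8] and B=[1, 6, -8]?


d = |-6-1| + |6-6| + |-8+ 8|
  = 7 + 0 + 0
  = 7

7


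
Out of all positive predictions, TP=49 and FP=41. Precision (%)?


Precision = TP/(TP+FP)
= 49/(49+41)
= 49/90 = 54.44%

54.44%


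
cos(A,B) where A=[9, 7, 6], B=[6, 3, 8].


A·B = 9·6 + 7·3 + 6·8 = 123
‖A‖ = √166 = 12.8841, ‖B‖ = √109 = 10.4403
cos = 123/(√166·√109) = 123/√18094 = 0.9144

0.9144


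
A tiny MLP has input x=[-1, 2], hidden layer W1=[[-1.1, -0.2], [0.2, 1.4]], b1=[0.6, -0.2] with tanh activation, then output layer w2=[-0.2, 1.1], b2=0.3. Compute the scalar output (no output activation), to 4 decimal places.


z1[0] = (-1.1)·(-1) + (-0.2)·(2) + 0.6 = 1.3
z1[1] = (0.2)·(-1) + (1.4)·(2) - 0.2 = 2.4
h = tanh(z1) = [0.8617, 0.9837]
output = (-0.2)·(0.8617) + (1.1)·(0.9837) + 0.3 = 1.2097

1.2097


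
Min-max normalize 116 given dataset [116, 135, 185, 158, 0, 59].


min=0, max=185
(116-0)/(185-0) = 116/185 = 0.627

0.627


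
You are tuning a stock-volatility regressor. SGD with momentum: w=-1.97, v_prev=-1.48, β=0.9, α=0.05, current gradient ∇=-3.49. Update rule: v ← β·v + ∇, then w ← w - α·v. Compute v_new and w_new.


v_new = 0.9·-1.48 - 3.49 = -1.332 - 3.49 = -4.822
w_new = -1.97 - 0.05·-4.822 = -1.97 + 0.2411 = -1.7289

v_new=-4.822, w_new=-1.7289


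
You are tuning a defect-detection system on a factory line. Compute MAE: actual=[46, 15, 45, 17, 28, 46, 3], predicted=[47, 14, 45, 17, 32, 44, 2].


Absolute errors: |46-47|=1, |15-14|=1, |45-45|=0, |17-17|=0, |28-32|=4, |46-44|=2, |3-2|=1
Sum = 9
MAE = 9/7 = 9/7

9/7


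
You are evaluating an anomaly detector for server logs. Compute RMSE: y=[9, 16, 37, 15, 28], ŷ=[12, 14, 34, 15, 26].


MSE = 26/5 = 5.2
RMSE = √(26/5) = 2.2804

2.2804


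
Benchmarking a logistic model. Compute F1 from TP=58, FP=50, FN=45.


Precision = 58/108 = 0.537
Recall = 58/103 = 0.5631
F1 = 2·P·R/(P+R) = 2·TP/(2·TP+FP+FN) = 116/(116+50+45) = 116/211 = 0.5498

0.5498


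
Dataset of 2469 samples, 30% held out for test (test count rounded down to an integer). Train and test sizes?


Test = ⌊2469·30/100⌋ = 740
Train = 2469 - 740 = 1729

Train: 1729, Test: 740


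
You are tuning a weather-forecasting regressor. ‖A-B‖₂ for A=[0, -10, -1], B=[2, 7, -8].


d = √((0-2)² + (-10-7)² + (-1+ 8)²)
  = √(4 + 289 + 49)
  = √342 = 18.4932

18.4932


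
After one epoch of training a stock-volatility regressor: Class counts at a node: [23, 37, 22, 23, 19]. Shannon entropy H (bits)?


Probabilities: [23/124, 37/124, 22/124, 23/124, 19/124] ≈ [0.1855, 0.2984, 0.1774, 0.1855, 0.1532]
H = -((23/124)·log₂(23/124) + (37/124)·log₂(37/124) + (22/124)·log₂(22/124) + (23/124)·log₂(23/124) + (19/124)·log₂(19/124))
  = 2.2796 bits

2.2796 bits


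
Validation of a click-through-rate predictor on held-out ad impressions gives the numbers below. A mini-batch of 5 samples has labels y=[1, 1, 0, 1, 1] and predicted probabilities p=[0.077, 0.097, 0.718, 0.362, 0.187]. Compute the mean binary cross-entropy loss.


L[0] = -ln(0.077) = 2.5639
L[1] = -ln(0.097) = 2.333
L[2] = -ln(1-0.718) = -ln(0.282) = 1.2658
L[3] = -ln(0.362) = 1.0161
L[4] = -ln(0.187) = 1.6766
mean = (2.5639 + 2.333 + 1.2658 + 1.0161 + 1.6766)/5 = 1.7711

1.7711


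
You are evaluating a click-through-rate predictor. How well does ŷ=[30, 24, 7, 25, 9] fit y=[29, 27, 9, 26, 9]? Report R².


ȳ = 20
SS_res = Σ(y-ŷ)² = 15
SS_tot = Σ(y-ȳ)² = 408
R² = 1 - SS_res/SS_tot = 1 - 0.0368 = 0.9632

0.9632


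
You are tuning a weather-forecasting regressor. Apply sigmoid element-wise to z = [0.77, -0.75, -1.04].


σ(0.77) = 1/(1+e^-0.77) = 0.6835
σ(-0.75) = 1/(1+e^0.75) = 0.3208
σ(-1.04) = 1/(1+e^1.04) = 0.2611
result = [0.6835, 0.3208, 0.2611]

[0.6835, 0.3208, 0.2611]


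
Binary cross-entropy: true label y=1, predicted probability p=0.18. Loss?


BCE = -[y·ln(p) + (1-y)·ln(1-p)]
= -1·ln(0.18) - 0
= -ln(0.18) = 1.7148

1.7148


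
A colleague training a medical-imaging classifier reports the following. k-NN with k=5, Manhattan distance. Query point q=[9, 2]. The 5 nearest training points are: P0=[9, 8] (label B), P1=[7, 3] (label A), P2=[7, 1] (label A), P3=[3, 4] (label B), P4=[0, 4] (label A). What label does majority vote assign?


d(q,P0) = 6  (label B)
d(q,P1) = 3  (label A)
d(q,P2) = 3  (label A)
d(q,P3) = 8  (label B)
d(q,P4) = 11  (label A)
Votes: A=3, B=2
Majority → A

A


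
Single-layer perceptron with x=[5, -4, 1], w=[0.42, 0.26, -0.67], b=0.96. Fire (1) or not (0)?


z = (5)·(0.42) + (-4)·(0.26) + (1)·(-0.67) + 0.96
  = 1.35
step(z) = 1 (z≥0)

1


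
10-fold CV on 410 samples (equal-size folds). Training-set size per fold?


Fold size = 410/10 = 41
Training per fold = 410 - 41 = 369

369


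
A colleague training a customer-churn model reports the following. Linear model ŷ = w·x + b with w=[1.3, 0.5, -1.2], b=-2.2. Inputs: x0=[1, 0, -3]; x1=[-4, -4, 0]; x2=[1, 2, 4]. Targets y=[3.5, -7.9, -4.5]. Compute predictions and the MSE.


ŷ0 = (1.3)·(1) + (0.5)·(0) + (-1.2)·(-3) - 2.2 = 2.7
ŷ1 = (1.3)·(-4) + (0.5)·(-4) + (-1.2)·(0) - 2.2 = -9.4
ŷ2 = (1.3)·(1) + (0.5)·(2) + (-1.2)·(4) - 2.2 = -4.7
errors² = [0.64, 2.25, 0.04]
MSE = 2.9300/3 = 0.9767

0.9767


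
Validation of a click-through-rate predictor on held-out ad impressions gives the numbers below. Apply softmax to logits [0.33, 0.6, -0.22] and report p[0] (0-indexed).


Exponentials: e^0.33=1.391, e^0.6=1.8221, e^-0.22=0.8025
Sum = 4.0156
Softmax = [0.3464, 0.4538, 0.1998]
p[0] = 1.391/4.0156 = 0.3464

0.3464


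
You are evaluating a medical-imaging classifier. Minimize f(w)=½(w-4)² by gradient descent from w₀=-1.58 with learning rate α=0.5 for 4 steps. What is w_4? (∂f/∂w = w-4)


step 1: grad = -1.58-4 = -5.58; w = -1.58 - 0.5·(-5.58) = 1.21
step 2: grad = 1.21-4 = -2.79; w = 1.21 - 0.5·(-2.79) = 2.605
step 3: grad = 2.605-4 = -1.395; w = 2.605 - 0.5·(-1.395) = 3.3025
step 4: grad = 3.3025-4 = -0.6975; w = 3.3025 - 0.5·(-0.6975) = 3.65125

3.65125


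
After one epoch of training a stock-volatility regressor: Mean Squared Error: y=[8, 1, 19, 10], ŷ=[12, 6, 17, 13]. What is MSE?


Squared errors: (8-12)²=16, (1-6)²=25, (19-17)²=4, (10-13)²=9
Sum = 54
MSE = 54/4 = 27/2

27/2


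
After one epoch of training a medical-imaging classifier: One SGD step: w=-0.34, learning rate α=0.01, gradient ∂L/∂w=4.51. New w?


w_new = w - α·∇
= -0.34 - 0.01·4.51
= -0.34 - 0.0451
= -0.3851

-0.3851


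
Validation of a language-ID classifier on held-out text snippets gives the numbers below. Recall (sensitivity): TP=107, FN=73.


Recall = TP/(TP+FN)
= 107/(107+73)
= 107/180 = 59.44%

59.44%


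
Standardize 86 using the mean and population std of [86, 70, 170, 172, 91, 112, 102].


μ = 114.7143, σ = 37.5945
z = (86 - 114.7143)/37.5945 = -0.7638

-0.7638


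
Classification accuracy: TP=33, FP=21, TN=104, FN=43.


Accuracy = (TP+TN)/(TP+TN+FP+FN)
= (33+104)/(201)
= 137/201 = 68.16%

68.16%


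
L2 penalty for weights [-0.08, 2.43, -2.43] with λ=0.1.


‖w‖₂² = (-0.08)² + (2.43)² + (-2.43)²
     = 0.0064 + 5.9049 + 5.9049
     = 11.8162
λ·‖w‖₂² = 0.1·11.8162 = 1.18162

1.18162


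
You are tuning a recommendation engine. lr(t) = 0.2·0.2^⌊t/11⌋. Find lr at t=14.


n_drops = ⌊14/11⌋ = 1
lr = 0.2·0.2^1 = 0.2·0.2 = 0.04

0.04


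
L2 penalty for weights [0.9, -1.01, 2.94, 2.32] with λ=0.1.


‖w‖₂² = (0.9)² + (-1.01)² + (2.94)² + (2.32)²
     = 0.81 + 1.0201 + 8.6436 + 5.3824
     = 15.8561
λ·‖w‖₂² = 0.1·15.8561 = 1.58561

1.58561


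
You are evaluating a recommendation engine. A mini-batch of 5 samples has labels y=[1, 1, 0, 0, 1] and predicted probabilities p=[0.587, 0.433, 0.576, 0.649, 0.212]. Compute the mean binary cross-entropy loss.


L[0] = -ln(0.587) = 0.5327
L[1] = -ln(0.433) = 0.837
L[2] = -ln(1-0.576) = -ln(0.424) = 0.858
L[3] = -ln(1-0.649) = -ln(0.351) = 1.047
L[4] = -ln(0.212) = 1.5512
mean = (0.5327 + 0.837 + 0.858 + 1.047 + 1.5512)/5 = 0.9652

0.9652


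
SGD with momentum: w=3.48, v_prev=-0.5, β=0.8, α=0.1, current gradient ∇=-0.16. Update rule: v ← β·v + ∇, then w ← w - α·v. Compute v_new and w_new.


v_new = 0.8·-0.5 - 0.16 = -0.4 - 0.16 = -0.56
w_new = 3.48 - 0.1·-0.56 = 3.48 + 0.056 = 3.536

v_new=-0.56, w_new=3.536


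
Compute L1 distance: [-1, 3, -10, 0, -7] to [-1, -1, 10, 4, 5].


d = |-1+ 1| + |3+ 1| + |-10-10| + |0-4| + |-7-5|
  = 0 + 4 + 20 + 4 + 12
  = 40

40


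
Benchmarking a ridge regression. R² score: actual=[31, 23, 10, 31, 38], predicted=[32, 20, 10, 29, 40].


ȳ = 26.6
SS_res = Σ(y-ŷ)² = 18
SS_tot = Σ(y-ȳ)² = 457.2
R² = 1 - SS_res/SS_tot = 1 - 0.0394 = 0.9606

0.9606


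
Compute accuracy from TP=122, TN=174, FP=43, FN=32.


Accuracy = (TP+TN)/(TP+TN+FP+FN)
= (122+174)/(371)
= 296/371 = 79.78%

79.78%


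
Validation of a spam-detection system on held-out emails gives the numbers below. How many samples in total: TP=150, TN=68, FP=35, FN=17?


Total = TP + TN + FP + FN
= 150 + 68 + 35 + 17
= 270
(Predicted positive: 185, predicted negative: 85)

270


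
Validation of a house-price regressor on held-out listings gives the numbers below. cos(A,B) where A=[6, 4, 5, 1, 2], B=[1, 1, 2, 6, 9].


A·B = 6·1 + 4·1 + 5·2 + 1·6 + 2·9 = 44
‖A‖ = √82 = 9.0554, ‖B‖ = √123 = 11.0905
cos = 44/(√82·√123) = 44/√10086 = 0.4381

0.4381


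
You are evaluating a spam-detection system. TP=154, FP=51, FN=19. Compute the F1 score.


Precision = 154/205 = 0.7512
Recall = 154/173 = 0.8902
F1 = 2·P·R/(P+R) = 2·TP/(2·TP+FP+FN) = 308/(308+51+19) = 308/378 = 0.8148

0.8148


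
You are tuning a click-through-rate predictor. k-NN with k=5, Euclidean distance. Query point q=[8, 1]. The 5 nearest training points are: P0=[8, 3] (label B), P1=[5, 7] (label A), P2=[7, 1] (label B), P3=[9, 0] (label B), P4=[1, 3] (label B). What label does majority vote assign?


d(q,P0) = 2.0  (label B)
d(q,P1) = 6.7082  (label A)
d(q,P2) = 1.0  (label B)
d(q,P3) = 1.4142  (label B)
d(q,P4) = 7.2801  (label B)
Votes: A=1, B=4
Majority → B

B


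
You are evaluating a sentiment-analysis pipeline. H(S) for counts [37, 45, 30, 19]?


Probabilities: [37/131, 45/131, 30/131, 19/131] ≈ [0.2824, 0.3435, 0.229, 0.145]
H = -((37/131)·log₂(37/131) + (45/131)·log₂(45/131) + (30/131)·log₂(30/131) + (19/131)·log₂(19/131))
  = 1.9357 bits

1.9357 bits


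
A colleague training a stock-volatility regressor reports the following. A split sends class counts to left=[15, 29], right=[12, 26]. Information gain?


Parent = [27, 55], H_parent = 0.9142
H_left = 0.9257 (n=44), H_right = 0.8997 (n=38)
H_children = (44/82)·0.9257 + (38/82)·0.8997 = 0.9137
IG = 0.9142 - 0.9137 = 0.0005

0.0005


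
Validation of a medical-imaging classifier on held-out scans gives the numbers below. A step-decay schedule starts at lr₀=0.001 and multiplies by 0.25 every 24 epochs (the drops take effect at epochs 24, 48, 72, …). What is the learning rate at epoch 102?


n_drops = ⌊102/24⌋ = 4
lr = 0.001·0.25^4 = 0.001·0.00390625 = 0.00000390625

0.00000390625


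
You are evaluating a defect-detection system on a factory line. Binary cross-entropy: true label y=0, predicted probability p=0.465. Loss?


BCE = -[y·ln(p) + (1-y)·ln(1-p)]
= -0 - 1·ln(1-0.465)
= -ln(0.535) = 0.6255

0.6255


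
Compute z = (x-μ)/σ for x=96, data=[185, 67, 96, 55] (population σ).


μ = 100.75, σ = 50.8742
z = (96 - 100.75)/50.8742 = -0.0934

-0.0934


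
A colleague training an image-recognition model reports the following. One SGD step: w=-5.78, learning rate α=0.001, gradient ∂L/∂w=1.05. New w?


w_new = w - α·∇
= -5.78 - 0.001·1.05
= -5.78 - 0.00105
= -5.78105

-5.78105


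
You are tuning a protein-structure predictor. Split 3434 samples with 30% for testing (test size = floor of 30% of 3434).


Test = ⌊3434·30/100⌋ = 1030
Train = 3434 - 1030 = 2404

Train: 2404, Test: 1030


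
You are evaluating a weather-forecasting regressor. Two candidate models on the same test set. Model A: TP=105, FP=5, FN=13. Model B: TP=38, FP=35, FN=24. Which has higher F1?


Model A: P=105/110=0.9545, R=105/118=0.8898, F1=2PR/(P+R)=2TP/(2TP+FP+FN)=210/228=0.9211
Model B: P=38/73=0.5205, R=38/62=0.6129, F1=2PR/(P+R)=2TP/(2TP+FP+FN)=76/135=0.563
0.9211 > 0.563 → Model A

Model A


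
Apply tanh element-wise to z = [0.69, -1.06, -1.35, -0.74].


tanh(0.69) = 0.598
tanh(-1.06) = -0.7857
tanh(-1.35) = -0.8741
tanh(-0.74) = -0.6291
result = [0.598, -0.7857, -0.8741, -0.6291]

[0.598, -0.7857, -0.8741, -0.6291]


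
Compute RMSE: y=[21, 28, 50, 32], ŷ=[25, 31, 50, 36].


MSE = 41/4 = 10.25
RMSE = √(41/4) = 3.2016

3.2016


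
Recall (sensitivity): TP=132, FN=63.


Recall = TP/(TP+FN)
= 132/(132+63)
= 132/195 = 67.69%

67.69%


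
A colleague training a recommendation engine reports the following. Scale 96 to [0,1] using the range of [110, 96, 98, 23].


min=23, max=110
(96-23)/(110-23) = 73/87 = 0.8391

0.8391


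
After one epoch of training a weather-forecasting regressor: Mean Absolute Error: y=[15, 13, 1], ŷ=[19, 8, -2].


Absolute errors: |15-19|=4, |13-8|=5, |1+ 2|=3
Sum = 12
MAE = 12/3 = 4

4


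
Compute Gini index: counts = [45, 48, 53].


Probabilities: [45/146, 48/146, 53/146] ≈ [0.3082, 0.3288, 0.363]
Σpᵢ² = (2025 + 2304 + 2809)/146² = 7138/21316
Gini = 1 - Σpᵢ² = 1 - 7138/21316 = 0.6651

0.6651


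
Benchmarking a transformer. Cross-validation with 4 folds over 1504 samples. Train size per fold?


Fold size = 1504/4 = 376
Training per fold = 1504 - 376 = 1128

1128


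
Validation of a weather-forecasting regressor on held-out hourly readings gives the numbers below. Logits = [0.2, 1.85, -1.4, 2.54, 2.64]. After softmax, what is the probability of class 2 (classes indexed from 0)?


Exponentials: e^0.2=1.2214, e^1.85=6.3598, e^-1.4=0.2466, e^2.54=12.6797, e^2.64=14.0132
Sum = 34.5207
Softmax = [0.0354, 0.1842, 0.0071, 0.3673, 0.4059]
p[2] = 0.2466/34.5207 = 0.0071

0.0071


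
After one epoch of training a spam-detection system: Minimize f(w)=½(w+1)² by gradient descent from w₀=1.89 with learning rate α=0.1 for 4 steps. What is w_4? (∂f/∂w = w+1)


step 1: grad = 1.89+1 = 2.89; w = 1.89 - 0.1·(2.89) = 1.601
step 2: grad = 1.601+1 = 2.601; w = 1.601 - 0.1·(2.601) = 1.3409
step 3: grad = 1.3409+1 = 2.3409; w = 1.3409 - 0.1·(2.3409) = 1.10681
step 4: grad = 1.10681+1 = 2.10681; w = 1.10681 - 0.1·(2.10681) = 0.896129

0.896129


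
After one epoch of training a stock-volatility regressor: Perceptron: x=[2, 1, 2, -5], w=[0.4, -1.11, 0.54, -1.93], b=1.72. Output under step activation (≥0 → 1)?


z = (2)·(0.4) + (1)·(-1.11) + (2)·(0.54) + (-5)·(-1.93) + 1.72
  = 12.14
step(z) = 1 (z≥0)

1


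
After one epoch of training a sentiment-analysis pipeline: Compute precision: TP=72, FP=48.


Precision = TP/(TP+FP)
= 72/(72+48)
= 72/120 = 60.0%

60.0%


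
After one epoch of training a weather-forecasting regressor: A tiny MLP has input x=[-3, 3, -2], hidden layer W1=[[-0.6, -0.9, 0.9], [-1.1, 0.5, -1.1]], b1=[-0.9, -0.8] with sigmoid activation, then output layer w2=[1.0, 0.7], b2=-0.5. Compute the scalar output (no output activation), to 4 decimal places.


z1[0] = (-0.6)·(-3) + (-0.9)·(3) + (0.9)·(-2) - 0.9 = -3.6
z1[1] = (-1.1)·(-3) + (0.5)·(3) + (-1.1)·(-2) - 0.8 = 6.2
h = sigmoid(z1) = [0.0266, 0.998]
output = (1.0)·(0.0266) + (0.7)·(0.998) - 0.5 = 0.2252

0.2252


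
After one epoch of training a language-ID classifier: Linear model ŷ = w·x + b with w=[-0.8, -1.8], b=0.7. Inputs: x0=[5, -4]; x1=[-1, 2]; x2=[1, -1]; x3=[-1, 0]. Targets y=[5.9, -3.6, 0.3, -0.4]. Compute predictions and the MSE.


ŷ0 = (-0.8)·(5) + (-1.8)·(-4) + 0.7 = 3.9
ŷ1 = (-0.8)·(-1) + (-1.8)·(2) + 0.7 = -2.1
ŷ2 = (-0.8)·(1) + (-1.8)·(-1) + 0.7 = 1.7
ŷ3 = (-0.8)·(-1) + (-1.8)·(0) + 0.7 = 1.5
errors² = [4.0, 2.25, 1.96, 3.61]
MSE = 11.8200/4 = 2.955

2.955


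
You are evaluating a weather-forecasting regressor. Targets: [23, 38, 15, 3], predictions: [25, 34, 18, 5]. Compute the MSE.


Squared errors: (23-25)²=4, (38-34)²=16, (15-18)²=9, (3-5)²=4
Sum = 33
MSE = 33/4 = 33/4

33/4


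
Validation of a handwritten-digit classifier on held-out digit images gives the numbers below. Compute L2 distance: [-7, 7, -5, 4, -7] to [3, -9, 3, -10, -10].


d = √((-7-3)² + (7+ 9)² + (-5-3)² + (4+ 10)² + (-7+ 10)²)
  = √(100 + 256 + 64 + 196 + 9)
  = √625 = 25.0

25.0


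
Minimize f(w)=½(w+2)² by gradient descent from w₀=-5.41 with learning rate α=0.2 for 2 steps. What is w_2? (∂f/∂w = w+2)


step 1: grad = -5.41+2 = -3.41; w = -5.41 - 0.2·(-3.41) = -4.728
step 2: grad = -4.728+2 = -2.728; w = -4.728 - 0.2·(-2.728) = -4.1824

-4.1824


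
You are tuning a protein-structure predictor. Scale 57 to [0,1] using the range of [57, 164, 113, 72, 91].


min=57, max=164
(57-57)/(164-57) = 0/107 = 0.0

0.0


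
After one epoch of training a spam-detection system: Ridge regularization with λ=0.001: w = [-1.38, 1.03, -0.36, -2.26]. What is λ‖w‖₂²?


‖w‖₂² = (-1.38)² + (1.03)² + (-0.36)² + (-2.26)²
     = 1.9044 + 1.0609 + 0.1296 + 5.1076
     = 8.2025
λ·‖w‖₂² = 0.001·8.2025 = 0.008203

0.008203


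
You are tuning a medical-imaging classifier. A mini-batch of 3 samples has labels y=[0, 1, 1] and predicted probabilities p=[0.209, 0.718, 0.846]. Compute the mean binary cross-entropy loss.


L[0] = -ln(1-0.209) = -ln(0.791) = 0.2345
L[1] = -ln(0.718) = 0.3313
L[2] = -ln(0.846) = 0.1672
mean = (0.2345 + 0.3313 + 0.1672)/3 = 0.2443

0.2443


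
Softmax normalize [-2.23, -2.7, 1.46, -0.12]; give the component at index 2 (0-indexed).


Exponentials: e^-2.23=0.1075, e^-2.7=0.0672, e^1.46=4.306, e^-0.12=0.8869
Sum = 5.3676
Softmax = [0.02, 0.0125, 0.8022, 0.1652]
p[2] = 4.306/5.3676 = 0.8022

0.8022


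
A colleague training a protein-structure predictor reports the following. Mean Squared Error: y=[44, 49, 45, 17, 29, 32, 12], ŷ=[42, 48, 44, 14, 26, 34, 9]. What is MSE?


Squared errors: (44-42)²=4, (49-48)²=1, (45-44)²=1, (17-14)²=9, (29-26)²=9, (32-34)²=4, (12-9)²=9
Sum = 37
MSE = 37/7 = 37/7

37/7


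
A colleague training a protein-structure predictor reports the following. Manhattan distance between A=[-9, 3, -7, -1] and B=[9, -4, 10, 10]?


d = |-9-9| + |3+ 4| + |-7-10| + |-1-10|
  = 18 + 7 + 17 + 11
  = 53

53


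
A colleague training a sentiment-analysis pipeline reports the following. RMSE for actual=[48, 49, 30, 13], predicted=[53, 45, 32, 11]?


MSE = 49/4 = 12.25
RMSE = √(49/4) = 3.5

3.5


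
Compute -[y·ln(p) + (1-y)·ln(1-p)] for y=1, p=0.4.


BCE = -[y·ln(p) + (1-y)·ln(1-p)]
= -1·ln(0.4) - 0
= -ln(0.4) = 0.9163

0.9163


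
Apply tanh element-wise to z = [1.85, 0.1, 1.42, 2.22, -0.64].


tanh(1.85) = 0.9517
tanh(0.1) = 0.0997
tanh(1.42) = 0.8896
tanh(2.22) = 0.9767
tanh(-0.64) = -0.5649
result = [0.9517, 0.0997, 0.8896, 0.9767, -0.5649]

[0.9517, 0.0997, 0.8896, 0.9767, -0.5649]


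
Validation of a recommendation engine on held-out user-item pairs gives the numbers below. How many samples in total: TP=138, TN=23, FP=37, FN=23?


Total = TP + TN + FP + FN
= 138 + 23 + 37 + 23
= 221
(Predicted positive: 175, predicted negative: 46)

221


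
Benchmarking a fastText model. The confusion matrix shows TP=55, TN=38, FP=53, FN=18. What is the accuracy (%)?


Accuracy = (TP+TN)/(TP+TN+FP+FN)
= (55+38)/(164)
= 93/164 = 56.71%

56.71%


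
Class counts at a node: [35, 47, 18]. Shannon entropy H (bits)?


Probabilities: [35/100, 47/100, 18/100] ≈ [0.35, 0.47, 0.18]
H = -((35/100)·log₂(35/100) + (47/100)·log₂(47/100) + (18/100)·log₂(18/100))
  = 1.4874 bits

1.4874 bits


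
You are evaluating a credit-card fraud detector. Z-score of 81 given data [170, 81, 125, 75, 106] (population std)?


μ = 111.4, σ = 34.343
z = (81 - 111.4)/34.343 = -0.8852

-0.8852


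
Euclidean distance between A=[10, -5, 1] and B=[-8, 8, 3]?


d = √((10+ 8)² + (-5-8)² + (1-3)²)
  = √(324 + 169 + 4)
  = √497 = 22.2935

22.2935


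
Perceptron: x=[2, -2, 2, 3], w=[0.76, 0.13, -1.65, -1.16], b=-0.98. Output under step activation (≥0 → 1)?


z = (2)·(0.76) + (-2)·(0.13) + (2)·(-1.65) + (3)·(-1.16) - 0.98
  = -6.5
step(z) = 0 (z<0)

0


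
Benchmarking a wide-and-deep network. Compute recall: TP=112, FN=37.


Recall = TP/(TP+FN)
= 112/(112+37)
= 112/149 = 75.17%

75.17%


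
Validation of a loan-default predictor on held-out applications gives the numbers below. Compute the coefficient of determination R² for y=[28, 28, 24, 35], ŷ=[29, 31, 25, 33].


ȳ = 28.75
SS_res = Σ(y-ŷ)² = 15
SS_tot = Σ(y-ȳ)² = 62.75
R² = 1 - SS_res/SS_tot = 1 - 0.239 = 0.761

0.761


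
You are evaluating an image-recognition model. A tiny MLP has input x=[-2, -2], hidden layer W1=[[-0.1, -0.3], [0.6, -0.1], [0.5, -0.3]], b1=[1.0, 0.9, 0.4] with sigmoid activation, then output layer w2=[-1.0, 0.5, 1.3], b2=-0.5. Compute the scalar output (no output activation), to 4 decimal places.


z1[0] = (-0.1)·(-2) + (-0.3)·(-2) + 1.0 = 1.8
z1[1] = (0.6)·(-2) + (-0.1)·(-2) + 0.9 = -0.1
z1[2] = (0.5)·(-2) + (-0.3)·(-2) + 0.4 = 0.0
h = sigmoid(z1) = [0.8581, 0.475, 0.5]
output = (-1.0)·(0.8581) + (0.5)·(0.475) + (1.3)·(0.5) - 0.5 = -0.4706

-0.4706


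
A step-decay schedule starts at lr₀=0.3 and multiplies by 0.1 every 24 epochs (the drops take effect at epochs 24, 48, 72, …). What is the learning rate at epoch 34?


n_drops = ⌊34/24⌋ = 1
lr = 0.3·0.1^1 = 0.3·0.1 = 0.03

0.03


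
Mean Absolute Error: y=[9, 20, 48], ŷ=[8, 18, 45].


Absolute errors: |9-8|=1, |20-18|=2, |48-45|=3
Sum = 6
MAE = 6/3 = 2

2


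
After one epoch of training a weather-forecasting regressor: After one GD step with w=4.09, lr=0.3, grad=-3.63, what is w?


w_new = w - α·∇
= 4.09 - 0.3·-3.63
= 4.09 + 1.089
= 5.179

5.179


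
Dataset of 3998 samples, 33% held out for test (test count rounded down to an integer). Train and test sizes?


Test = ⌊3998·33/100⌋ = 1319
Train = 3998 - 1319 = 2679

Train: 2679, Test: 1319


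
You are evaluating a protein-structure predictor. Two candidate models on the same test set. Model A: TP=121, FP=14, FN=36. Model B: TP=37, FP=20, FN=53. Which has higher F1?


Model A: P=121/135=0.8963, R=121/157=0.7707, F1=2PR/(P+R)=2TP/(2TP+FP+FN)=242/292=0.8288
Model B: P=37/57=0.6491, R=37/90=0.4111, F1=2PR/(P+R)=2TP/(2TP+FP+FN)=74/147=0.5034
0.8288 > 0.5034 → Model A

Model A


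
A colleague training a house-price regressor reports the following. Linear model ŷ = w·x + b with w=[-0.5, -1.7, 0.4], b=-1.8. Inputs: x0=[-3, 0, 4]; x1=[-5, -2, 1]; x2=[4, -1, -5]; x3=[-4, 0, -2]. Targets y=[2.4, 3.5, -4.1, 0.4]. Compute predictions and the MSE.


ŷ0 = (-0.5)·(-3) + (-1.7)·(0) + (0.4)·(4) - 1.8 = 1.3
ŷ1 = (-0.5)·(-5) + (-1.7)·(-2) + (0.4)·(1) - 1.8 = 4.5
ŷ2 = (-0.5)·(4) + (-1.7)·(-1) + (0.4)·(-5) - 1.8 = -4.1
ŷ3 = (-0.5)·(-4) + (-1.7)·(0) + (0.4)·(-2) - 1.8 = -0.6
errors² = [1.21, 1.0, 0.0, 1.0]
MSE = 3.2100/4 = 0.8025

0.8025


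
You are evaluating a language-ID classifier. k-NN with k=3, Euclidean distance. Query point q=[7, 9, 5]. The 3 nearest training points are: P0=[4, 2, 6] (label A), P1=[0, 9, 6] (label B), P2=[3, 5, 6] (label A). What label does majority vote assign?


d(q,P0) = 7.6811  (label A)
d(q,P1) = 7.0711  (label B)
d(q,P2) = 5.7446  (label A)
Votes: A=2, B=1
Majority → A

A


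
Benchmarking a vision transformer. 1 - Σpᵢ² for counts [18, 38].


Probabilities: [18/56, 38/56] ≈ [0.3214, 0.6786]
Σpᵢ² = (324 + 1444)/56² = 1768/3136
Gini = 1 - Σpᵢ² = 1 - 1768/3136 = 0.4362

0.4362


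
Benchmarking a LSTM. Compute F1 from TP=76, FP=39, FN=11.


Precision = 76/115 = 0.6609
Recall = 76/87 = 0.8736
F1 = 2·P·R/(P+R) = 2·TP/(2·TP+FP+FN) = 152/(152+39+11) = 152/202 = 0.7525

0.7525


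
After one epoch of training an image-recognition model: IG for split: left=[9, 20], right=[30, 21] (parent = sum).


Parent = [39, 41], H_parent = 0.9995
H_left = 0.8936 (n=29), H_right = 0.9774 (n=51)
H_children = (29/80)·0.8936 + (51/80)·0.9774 = 0.947
IG = 0.9995 - 0.947 = 0.0525

0.0525


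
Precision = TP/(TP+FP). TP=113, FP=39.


Precision = TP/(TP+FP)
= 113/(113+39)
= 113/152 = 74.34%

74.34%


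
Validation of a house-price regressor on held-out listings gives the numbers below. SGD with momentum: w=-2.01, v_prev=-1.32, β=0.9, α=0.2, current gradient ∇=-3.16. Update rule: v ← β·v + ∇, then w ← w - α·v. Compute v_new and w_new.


v_new = 0.9·-1.32 - 3.16 = -1.188 - 3.16 = -4.348
w_new = -2.01 - 0.2·-4.348 = -2.01 + 0.8696 = -1.1404

v_new=-4.348, w_new=-1.1404


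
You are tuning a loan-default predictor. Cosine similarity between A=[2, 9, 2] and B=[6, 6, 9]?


A·B = 2·6 + 9·6 + 2·9 = 84
‖A‖ = √89 = 9.434, ‖B‖ = √153 = 12.3693
cos = 84/(√89·√153) = 84/√13617 = 0.7198

0.7198


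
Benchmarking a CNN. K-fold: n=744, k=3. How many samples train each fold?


Fold size = 744/3 = 248
Training per fold = 744 - 248 = 496

496


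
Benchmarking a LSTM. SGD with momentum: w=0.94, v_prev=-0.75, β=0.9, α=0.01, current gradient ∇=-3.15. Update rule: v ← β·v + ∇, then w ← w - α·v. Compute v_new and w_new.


v_new = 0.9·-0.75 - 3.15 = -0.675 - 3.15 = -3.825
w_new = 0.94 - 0.01·-3.825 = 0.94 + 0.03825 = 0.97825

v_new=-3.825, w_new=0.97825


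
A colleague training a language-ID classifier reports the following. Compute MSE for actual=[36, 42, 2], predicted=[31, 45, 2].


Squared errors: (36-31)²=25, (42-45)²=9, (2-2)²=0
Sum = 34
MSE = 34/3 = 34/3

34/3


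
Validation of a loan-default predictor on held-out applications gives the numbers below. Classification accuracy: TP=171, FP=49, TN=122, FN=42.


Accuracy = (TP+TN)/(TP+TN+FP+FN)
= (171+122)/(384)
= 293/384 = 76.3%

76.3%


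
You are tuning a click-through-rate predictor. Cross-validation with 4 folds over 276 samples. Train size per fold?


Fold size = 276/4 = 69
Training per fold = 276 - 69 = 207

207


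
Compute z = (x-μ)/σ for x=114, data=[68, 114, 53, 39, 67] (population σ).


μ = 68.2, σ = 25.2301
z = (114 - 68.2)/25.2301 = 1.8153

1.8153


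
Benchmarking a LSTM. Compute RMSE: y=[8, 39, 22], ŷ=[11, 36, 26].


MSE = 34/3 = 11.3333
RMSE = √(34/3) = 3.3665

3.3665


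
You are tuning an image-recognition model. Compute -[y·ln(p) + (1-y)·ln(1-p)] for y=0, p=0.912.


BCE = -[y·ln(p) + (1-y)·ln(1-p)]
= -0 - 1·ln(1-0.912)
= -ln(0.088) = 2.4304

2.4304


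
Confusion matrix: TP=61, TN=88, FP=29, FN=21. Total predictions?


Total = TP + TN + FP + FN
= 61 + 88 + 29 + 21
= 199
(Predicted positive: 90, predicted negative: 109)

199


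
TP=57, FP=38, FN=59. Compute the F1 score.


Precision = 57/95 = 0.6
Recall = 57/116 = 0.4914
F1 = 2·P·R/(P+R) = 2·TP/(2·TP+FP+FN) = 114/(114+38+59) = 114/211 = 0.5403

0.5403


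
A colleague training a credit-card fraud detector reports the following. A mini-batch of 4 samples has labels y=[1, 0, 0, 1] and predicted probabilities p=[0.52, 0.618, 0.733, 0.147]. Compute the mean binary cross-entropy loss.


L[0] = -ln(0.52) = 0.6539
L[1] = -ln(1-0.618) = -ln(0.382) = 0.9623
L[2] = -ln(1-0.733) = -ln(0.267) = 1.3205
L[3] = -ln(0.147) = 1.9173
mean = (0.6539 + 0.9623 + 1.3205 + 1.9173)/4 = 1.2135

1.2135


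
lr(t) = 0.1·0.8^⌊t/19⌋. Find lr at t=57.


n_drops = ⌊57/19⌋ = 3
lr = 0.1·0.8^3 = 0.1·0.512 = 0.0512

0.0512


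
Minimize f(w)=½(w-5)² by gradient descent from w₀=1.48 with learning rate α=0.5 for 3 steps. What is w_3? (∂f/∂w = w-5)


step 1: grad = 1.48-5 = -3.52; w = 1.48 - 0.5·(-3.52) = 3.24
step 2: grad = 3.24-5 = -1.76; w = 3.24 - 0.5·(-1.76) = 4.12
step 3: grad = 4.12-5 = -0.88; w = 4.12 - 0.5·(-0.88) = 4.56

4.56


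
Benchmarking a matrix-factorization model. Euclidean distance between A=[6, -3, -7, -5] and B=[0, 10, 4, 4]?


d = √((6-0)² + (-3-10)² + (-7-4)² + (-5-4)²)
  = √(36 + 169 + 121 + 81)
  = √407 = 20.1742

20.1742


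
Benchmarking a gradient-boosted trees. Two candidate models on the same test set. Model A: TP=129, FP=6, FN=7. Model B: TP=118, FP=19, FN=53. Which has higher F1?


Model A: P=129/135=0.9556, R=129/136=0.9485, F1=2PR/(P+R)=2TP/(2TP+FP+FN)=258/271=0.952
Model B: P=118/137=0.8613, R=118/171=0.6901, F1=2PR/(P+R)=2TP/(2TP+FP+FN)=236/308=0.7662
0.952 > 0.7662 → Model A

Model A


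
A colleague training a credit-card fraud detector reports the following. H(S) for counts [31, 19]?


Probabilities: [31/50, 19/50] ≈ [0.62, 0.38]
H = -((31/50)·log₂(31/50) + (19/50)·log₂(19/50))
  = 0.958 bits

0.958 bits


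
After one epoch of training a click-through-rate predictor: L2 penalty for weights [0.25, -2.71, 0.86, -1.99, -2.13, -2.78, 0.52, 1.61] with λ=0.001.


‖w‖₂² = (0.25)² + (-2.71)² + (0.86)² + (-1.99)² + (-2.13)² + (-2.78)² + (0.52)² + (1.61)²
     = 0.0625 + 7.3441 + 0.7396 + 3.9601 + 4.5369 + 7.7284 + 0.2704 + 2.5921
     = 27.2341
λ·‖w‖₂² = 0.001·27.2341 = 0.027234

0.027234


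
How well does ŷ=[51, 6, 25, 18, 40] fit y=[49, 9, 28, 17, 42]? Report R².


ȳ = 29
SS_res = Σ(y-ŷ)² = 27
SS_tot = Σ(y-ȳ)² = 1114
R² = 1 - SS_res/SS_tot = 1 - 0.0242 = 0.9758

0.9758


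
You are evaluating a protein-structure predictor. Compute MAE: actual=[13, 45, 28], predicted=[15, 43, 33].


Absolute errors: |13-15|=2, |45-43|=2, |28-33|=5
Sum = 9
MAE = 9/3 = 3

3


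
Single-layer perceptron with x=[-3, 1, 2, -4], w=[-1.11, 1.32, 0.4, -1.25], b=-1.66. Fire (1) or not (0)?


z = (-3)·(-1.11) + (1)·(1.32) + (2)·(0.4) + (-4)·(-1.25) - 1.66
  = 8.79
step(z) = 1 (z≥0)

1


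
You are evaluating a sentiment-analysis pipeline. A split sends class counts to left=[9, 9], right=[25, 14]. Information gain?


Parent = [34, 23], H_parent = 0.973
H_left = 1 (n=18), H_right = 0.9418 (n=39)
H_children = (18/57)·1 + (39/57)·0.9418 = 0.9602
IG = 0.973 - 0.9602 = 0.0128

0.0128


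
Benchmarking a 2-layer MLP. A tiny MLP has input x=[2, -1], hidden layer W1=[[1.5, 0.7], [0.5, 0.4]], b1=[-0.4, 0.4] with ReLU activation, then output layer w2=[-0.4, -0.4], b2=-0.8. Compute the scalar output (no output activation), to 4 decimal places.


z1[0] = (1.5)·(2) + (0.7)·(-1) - 0.4 = 1.9
z1[1] = (0.5)·(2) + (0.4)·(-1) + 0.4 = 1.0
h = ReLU(z1) = [1.9, 1.0]
output = (-0.4)·(1.9) + (-0.4)·(1.0) - 0.8 = -1.96

-1.96


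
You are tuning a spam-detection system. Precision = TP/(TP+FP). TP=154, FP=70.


Precision = TP/(TP+FP)
= 154/(154+70)
= 154/224 = 68.75%

68.75%
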